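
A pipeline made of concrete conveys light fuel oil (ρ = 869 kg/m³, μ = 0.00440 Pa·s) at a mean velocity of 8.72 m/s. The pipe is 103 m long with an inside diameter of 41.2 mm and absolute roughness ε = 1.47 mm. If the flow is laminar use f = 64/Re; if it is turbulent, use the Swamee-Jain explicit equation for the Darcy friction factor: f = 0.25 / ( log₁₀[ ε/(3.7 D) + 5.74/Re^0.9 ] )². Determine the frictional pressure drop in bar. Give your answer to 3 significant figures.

Reynolds number Re = ρVD/μ = 869 · 8.72 · 0.0412 / 0.0044 = 7.095e+04.
Re > 4000 → turbulent. Relative roughness ε/D = 0.00147/0.0412 = 0.0357. Swamee-Jain: f = 0.25/(log₁₀[0.0357/3.7 + 5.74/7.095e+04^0.9])² = 0.25/(log₁₀[0.00964 + 0.000247])² = 0.25/(-2.005)² = 0.0622.
Darcy-Weisbach: ΔP = f(L/D)(ρV²/2) = 0.0622·(103/0.0412)·(869·8.72²/2) = 0.0622·2500·3.304e+04 = 5.138e+06 Pa.
ΔP = 5.138e+06 Pa = 51.4 bar.

ΔP ≈ 51.4 bar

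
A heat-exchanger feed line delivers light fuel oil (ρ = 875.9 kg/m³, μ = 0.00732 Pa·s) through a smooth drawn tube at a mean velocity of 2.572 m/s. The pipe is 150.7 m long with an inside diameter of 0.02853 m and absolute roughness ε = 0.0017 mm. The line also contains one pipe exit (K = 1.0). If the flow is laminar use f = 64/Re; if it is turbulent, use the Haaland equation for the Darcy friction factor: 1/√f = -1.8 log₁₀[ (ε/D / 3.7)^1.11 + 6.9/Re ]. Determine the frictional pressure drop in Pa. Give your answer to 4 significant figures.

Reynolds number Re = ρVD/μ = 875.9 · 2.572 · 0.02853 / 0.00732 = 8780.
Re > 4000 → turbulent. Relative roughness ε/D = 1.7e-06/0.02853 = 5.96e-05. Haaland: 1/√f = -1.8 log₁₀[(5.96e-05/3.7)^1.11 + 6.9/8780] = -1.8 log₁₀[4.78e-06 + 0.000786] = 5.584, so f = 0.03207.
Total minor-loss coefficient ΣK = 1·1 = 1.
ΔP = [f·L/D + ΣK]·(ρV²/2) = [0.03207·150.7/0.02853 + 1]·(875.9·2.572²/2) = [169.4 + 1]·2897 = 4.937e+05 Pa.

ΔP ≈ 493700 Pa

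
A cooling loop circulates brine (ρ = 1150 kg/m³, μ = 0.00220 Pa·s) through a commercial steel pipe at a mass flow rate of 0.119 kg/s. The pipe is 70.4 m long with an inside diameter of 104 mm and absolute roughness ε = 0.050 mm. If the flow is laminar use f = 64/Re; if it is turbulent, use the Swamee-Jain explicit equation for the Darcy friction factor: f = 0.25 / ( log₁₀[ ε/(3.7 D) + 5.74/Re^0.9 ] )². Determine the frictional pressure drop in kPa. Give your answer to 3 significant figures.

ΔP ≈ 0.00558 kPa

A = πD²/4 = π(0.104)²/4 = 0.008495 m²; mean velocity V = ṁ/(ρA) = 0.119/(1150 · 0.008495) = 0.01218 m/s.
Reynolds number Re = ρVD/μ = 1150 · 0.01218 · 0.104 / 0.0022 = 662.2.
Re < 2300 → laminar flow, so f = 64/Re = 64/662.2 = 0.09664 (the turbulent correlation is not needed).
Darcy-Weisbach: ΔP = f(L/D)(ρV²/2) = 0.09664·(70.4/0.104)·(1150·0.01218²/2) = 0.09664·676.9·0.08532 = 5.582 Pa.
ΔP = 5.582 Pa = 0.00558 kPa.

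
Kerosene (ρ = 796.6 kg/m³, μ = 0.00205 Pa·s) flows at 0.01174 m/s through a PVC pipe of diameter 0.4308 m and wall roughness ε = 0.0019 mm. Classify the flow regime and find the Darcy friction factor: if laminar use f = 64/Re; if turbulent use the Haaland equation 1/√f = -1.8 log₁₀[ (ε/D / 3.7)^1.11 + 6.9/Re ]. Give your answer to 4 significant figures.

f ≈ 0.03256

Re = ρVD/μ = 796.6·0.01174·0.4308/0.00205 = 1965.
Re < 2300 → laminar, so f = 64/Re = 0.03256 (roughness is irrelevant in laminar flow).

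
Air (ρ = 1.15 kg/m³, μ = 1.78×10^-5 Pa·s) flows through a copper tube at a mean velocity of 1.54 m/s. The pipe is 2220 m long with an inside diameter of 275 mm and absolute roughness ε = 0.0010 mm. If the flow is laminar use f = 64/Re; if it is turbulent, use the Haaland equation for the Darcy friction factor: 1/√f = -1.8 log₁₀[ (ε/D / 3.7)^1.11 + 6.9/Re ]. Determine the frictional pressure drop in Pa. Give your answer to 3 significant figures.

ΔP ≈ 262 Pa

Reynolds number Re = ρVD/μ = 1.15 · 1.54 · 0.275 / 1.78e-05 = 2.736e+04.
Re > 4000 → turbulent. Relative roughness ε/D = 1e-06/0.275 = 3.64e-06. Haaland: 1/√f = -1.8 log₁₀[(3.64e-06/3.7)^1.11 + 6.9/2.736e+04] = -1.8 log₁₀[2.15e-07 + 0.000252] = 6.476, so f = 0.02384.
Darcy-Weisbach: ΔP = f(L/D)(ρV²/2) = 0.02384·(2220/0.275)·(1.15·1.54²/2) = 0.02384·8073·1.364 = 262.5 Pa.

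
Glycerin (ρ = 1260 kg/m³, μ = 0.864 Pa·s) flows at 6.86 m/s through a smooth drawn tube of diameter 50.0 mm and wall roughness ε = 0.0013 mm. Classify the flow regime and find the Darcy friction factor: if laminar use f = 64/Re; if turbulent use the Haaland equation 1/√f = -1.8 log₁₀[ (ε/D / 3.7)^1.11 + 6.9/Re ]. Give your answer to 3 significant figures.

Re = ρVD/μ = 1260·6.86·0.05/0.864 = 500.2.
Re < 2300 → laminar, so f = 64/Re = 0.1279 (roughness is irrelevant in laminar flow).

f ≈ 0.128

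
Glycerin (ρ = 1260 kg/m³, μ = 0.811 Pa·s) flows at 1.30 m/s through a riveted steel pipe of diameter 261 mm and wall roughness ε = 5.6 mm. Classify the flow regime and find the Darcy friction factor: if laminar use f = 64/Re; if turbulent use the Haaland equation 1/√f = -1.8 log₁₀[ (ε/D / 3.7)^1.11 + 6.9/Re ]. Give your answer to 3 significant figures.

f ≈ 0.121

Re = ρVD/μ = 1260·1.3·0.261/0.811 = 527.1.
Re < 2300 → laminar, so f = 64/Re = 0.1214 (roughness is irrelevant in laminar flow).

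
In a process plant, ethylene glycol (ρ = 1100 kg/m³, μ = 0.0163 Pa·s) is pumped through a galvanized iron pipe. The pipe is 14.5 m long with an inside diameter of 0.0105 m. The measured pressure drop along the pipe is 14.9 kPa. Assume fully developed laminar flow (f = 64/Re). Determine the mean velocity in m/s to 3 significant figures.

For laminar flow, f = 64/Re with Re = ρVD/μ, so Darcy-Weisbach reduces to ΔP = 32μLV/D². Solving for V: V = ΔP·D²/(32μL) = 1.49e+04·(0.0105)²/(32·0.0163·14.5) = 0.2172 m/s.
Check: Re = ρVD/μ = 1100·0.2172·0.0105/0.0163 = 153.9 < 2300, so the laminar assumption holds.

V ≈ 0.217 m/s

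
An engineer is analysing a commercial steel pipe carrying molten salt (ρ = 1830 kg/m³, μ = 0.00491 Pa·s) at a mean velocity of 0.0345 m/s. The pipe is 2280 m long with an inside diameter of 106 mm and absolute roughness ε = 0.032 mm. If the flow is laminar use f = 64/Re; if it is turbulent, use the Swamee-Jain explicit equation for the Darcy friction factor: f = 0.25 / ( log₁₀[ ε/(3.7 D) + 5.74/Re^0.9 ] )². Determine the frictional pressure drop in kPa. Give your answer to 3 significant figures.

Reynolds number Re = ρVD/μ = 1830 · 0.0345 · 0.106 / 0.00491 = 1363.
Re < 2300 → laminar flow, so f = 64/Re = 64/1363 = 0.04696 (the turbulent correlation is not needed).
Darcy-Weisbach: ΔP = f(L/D)(ρV²/2) = 0.04696·(2280/0.106)·(1830·0.0345²/2) = 0.04696·2.151e+04·1.089 = 1100 Pa.
ΔP = 1100 Pa = 1.10 kPa.

ΔP ≈ 1.10 kPa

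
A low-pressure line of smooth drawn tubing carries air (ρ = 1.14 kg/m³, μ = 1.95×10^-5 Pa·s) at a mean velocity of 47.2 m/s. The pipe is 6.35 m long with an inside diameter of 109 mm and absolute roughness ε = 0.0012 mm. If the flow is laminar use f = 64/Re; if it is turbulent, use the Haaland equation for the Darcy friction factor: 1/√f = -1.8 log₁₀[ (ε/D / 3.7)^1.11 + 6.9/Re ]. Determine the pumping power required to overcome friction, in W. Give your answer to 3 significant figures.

P ≈ 470 W

Reynolds number Re = ρVD/μ = 1.14 · 47.2 · 0.109 / 1.95e-05 = 3.008e+05.
Re > 4000 → turbulent. Relative roughness ε/D = 1.2e-06/0.109 = 1.1e-05. Haaland: 1/√f = -1.8 log₁₀[(1.1e-05/3.7)^1.11 + 6.9/3.008e+05] = -1.8 log₁₀[7.34e-07 + 2.29e-05] = 8.326, so f = 0.01442.
Darcy-Weisbach: ΔP = f(L/D)(ρV²/2) = 0.01442·(6.35/0.109)·(1.14·47.2²/2) = 0.01442·58.26·1270 = 1067 Pa.
Q = V·A = 47.2·0.009331 = 0.4404 m³/s.
Pumping power P = QΔP = 0.4404·1067 = 470.0 W = 470 W.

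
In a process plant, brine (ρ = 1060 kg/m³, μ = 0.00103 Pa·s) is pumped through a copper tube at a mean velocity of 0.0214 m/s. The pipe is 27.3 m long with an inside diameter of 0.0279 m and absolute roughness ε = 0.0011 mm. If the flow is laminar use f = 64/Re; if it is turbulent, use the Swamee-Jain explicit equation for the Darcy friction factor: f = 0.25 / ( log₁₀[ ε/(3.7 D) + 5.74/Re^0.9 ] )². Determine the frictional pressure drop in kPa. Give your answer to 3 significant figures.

ΔP ≈ 0.0247 kPa

Reynolds number Re = ρVD/μ = 1060 · 0.0214 · 0.0279 / 0.00103 = 614.5.
Re < 2300 → laminar flow, so f = 64/Re = 64/614.5 = 0.1042 (the turbulent correlation is not needed).
Darcy-Weisbach: ΔP = f(L/D)(ρV²/2) = 0.1042·(27.3/0.0279)·(1060·0.0214²/2) = 0.1042·978.5·0.2427 = 24.74 Pa.
ΔP = 24.74 Pa = 0.0247 kPa.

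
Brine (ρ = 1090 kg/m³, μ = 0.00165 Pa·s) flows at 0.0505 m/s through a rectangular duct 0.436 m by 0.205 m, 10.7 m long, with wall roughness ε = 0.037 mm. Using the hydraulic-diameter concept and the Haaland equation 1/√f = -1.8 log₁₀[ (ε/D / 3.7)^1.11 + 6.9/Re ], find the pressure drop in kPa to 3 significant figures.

ΔP ≈ 0.00169 kPa

Hydraulic diameter D_h = 4A/P = 4·(0.436·0.205)/(2·(0.436+0.205)) = 0.3575/1.282 = 0.2789 m.
Re = ρVD_h/μ = 1090·0.0505·0.2789/0.00165 = 9303.
ε/D_h = 3.7e-05/0.2789 = 0.000133; Haaland gives 1/√f = -1.8 log₁₀[1.16e-05+0.000742] = 5.621, so f = 0.03164.
ΔP = f(L/D_h)(ρV²/2) = 0.03164·10.7/0.2789·1.39 = 1.688 Pa.
ΔP = 0.00169 kPa.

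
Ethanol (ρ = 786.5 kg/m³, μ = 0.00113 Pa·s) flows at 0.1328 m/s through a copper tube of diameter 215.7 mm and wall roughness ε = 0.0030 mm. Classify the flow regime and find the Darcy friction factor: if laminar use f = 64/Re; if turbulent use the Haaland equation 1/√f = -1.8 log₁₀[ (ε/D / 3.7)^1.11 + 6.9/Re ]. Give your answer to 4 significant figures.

f ≈ 0.02579

Re = ρVD/μ = 786.5·0.1328·0.2157/0.00113 = 1.994e+04.
Re > 4000 → turbulent. ε/D = 3e-06/0.2157 = 1.39e-05; Haaland: 1/√f = -1.8 log₁₀[9.51e-07 + 0.000346] = 6.227, so f = 0.02579.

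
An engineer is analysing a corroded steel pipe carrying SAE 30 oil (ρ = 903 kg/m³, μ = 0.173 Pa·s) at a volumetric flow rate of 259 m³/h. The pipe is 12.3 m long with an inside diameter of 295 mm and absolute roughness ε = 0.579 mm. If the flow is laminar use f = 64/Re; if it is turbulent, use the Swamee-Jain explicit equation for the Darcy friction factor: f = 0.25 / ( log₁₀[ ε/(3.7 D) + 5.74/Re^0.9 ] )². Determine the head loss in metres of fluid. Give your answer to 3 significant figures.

h_f ≈ 0.0930 m

Q = 259 m³/h = 259/3600 = 0.07194 m³/s.
Cross-sectional area A = πD²/4 = π(0.295)²/4 = 0.06835 m²; mean velocity V = Q/A = 0.07194/0.06835 = 1.053 m/s.
Reynolds number Re = ρVD/μ = 903 · 1.053 · 0.295 / 0.173 = 1621.
Re < 2300 → laminar flow, so f = 64/Re = 64/1621 = 0.03949 (the turbulent correlation is not needed).
Darcy-Weisbach: ΔP = f(L/D)(ρV²/2) = 0.03949·(12.3/0.295)·(903·1.053²/2) = 0.03949·41.69·500.2 = 823.6 Pa.
Head loss h_f = ΔP/(ρg) = 823.6/(903·9.81) = 0.0930 m.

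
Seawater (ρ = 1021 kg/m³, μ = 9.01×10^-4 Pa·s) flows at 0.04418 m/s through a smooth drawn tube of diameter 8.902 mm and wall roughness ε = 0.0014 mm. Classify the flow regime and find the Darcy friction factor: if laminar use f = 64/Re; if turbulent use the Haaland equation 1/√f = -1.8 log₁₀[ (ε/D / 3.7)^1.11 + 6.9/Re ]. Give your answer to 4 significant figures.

f ≈ 0.1436

Re = ρVD/μ = 1021·0.04418·0.008902/0.000901 = 445.7.
Re < 2300 → laminar, so f = 64/Re = 0.1436 (roughness is irrelevant in laminar flow).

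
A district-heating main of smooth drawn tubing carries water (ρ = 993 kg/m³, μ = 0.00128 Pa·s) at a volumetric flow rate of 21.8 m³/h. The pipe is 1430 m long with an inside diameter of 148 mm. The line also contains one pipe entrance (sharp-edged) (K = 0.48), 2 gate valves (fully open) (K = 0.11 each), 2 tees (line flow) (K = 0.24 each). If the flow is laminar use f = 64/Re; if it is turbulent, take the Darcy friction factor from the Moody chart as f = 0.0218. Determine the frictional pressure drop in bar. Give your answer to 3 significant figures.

ΔP ≈ 0.130 bar

Q = 21.8 m³/h = 21.8/3600 = 0.006056 m³/s.
Cross-sectional area A = πD²/4 = π(0.148)²/4 = 0.0172 m²; mean velocity V = Q/A = 0.006056/0.0172 = 0.352 m/s.
Reynolds number Re = ρVD/μ = 993 · 0.352 · 0.148 / 0.00128 = 4.041e+04.
Re > 4000 → turbulent; use the Moody-chart value f = 0.0218.
Total minor-loss coefficient ΣK = 1·0.48 + 2·0.11 + 2·0.24 = 1.18.
ΔP = [f·L/D + ΣK]·(ρV²/2) = [0.0218·1430/0.148 + 1.18]·(993·0.352²/2) = [210.6 + 1.18]·61.52 = 1.303e+04 Pa.
ΔP = 1.303e+04 Pa = 0.130 bar.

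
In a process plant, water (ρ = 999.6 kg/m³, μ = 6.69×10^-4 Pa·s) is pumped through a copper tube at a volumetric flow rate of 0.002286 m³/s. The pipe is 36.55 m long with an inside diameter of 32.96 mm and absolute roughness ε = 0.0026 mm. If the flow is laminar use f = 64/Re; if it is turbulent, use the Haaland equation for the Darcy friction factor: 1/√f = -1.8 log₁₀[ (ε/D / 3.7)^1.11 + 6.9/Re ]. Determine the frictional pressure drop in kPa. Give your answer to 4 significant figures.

ΔP ≈ 68.61 kPa

Cross-sectional area A = πD²/4 = π(0.03296)²/4 = 0.0008532 m²; mean velocity V = Q/A = 0.002286/0.0008532 = 2.679 m/s.
Reynolds number Re = ρVD/μ = 999.6 · 2.679 · 0.03296 / 0.000669 = 1.319e+05.
Re > 4000 → turbulent. Relative roughness ε/D = 2.6e-06/0.03296 = 7.89e-05. Haaland: 1/√f = -1.8 log₁₀[(7.89e-05/3.7)^1.11 + 6.9/1.319e+05] = -1.8 log₁₀[6.53e-06 + 5.23e-05] = 7.615, so f = 0.01725.
Darcy-Weisbach: ΔP = f(L/D)(ρV²/2) = 0.01725·(36.55/0.03296)·(999.6·2.679²/2) = 0.01725·1109·3588 = 6.861e+04 Pa.
ΔP = 6.861e+04 Pa = 68.61 kPa.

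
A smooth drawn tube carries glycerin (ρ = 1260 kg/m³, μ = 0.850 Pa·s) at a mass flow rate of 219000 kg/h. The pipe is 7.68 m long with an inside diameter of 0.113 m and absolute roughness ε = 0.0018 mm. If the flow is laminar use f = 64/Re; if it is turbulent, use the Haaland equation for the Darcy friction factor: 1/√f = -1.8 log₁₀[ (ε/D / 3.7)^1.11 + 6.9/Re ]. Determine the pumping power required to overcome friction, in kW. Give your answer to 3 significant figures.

ṁ = 219000 kg/h = 219000/3600 = 60.83 kg/s.
A = πD²/4 = π(0.113)²/4 = 0.01003 m²; mean velocity V = ṁ/(ρA) = 60.83/(1260 · 0.01003) = 4.814 m/s.
Reynolds number Re = ρVD/μ = 1260 · 4.814 · 0.113 / 0.85 = 806.4.
Re < 2300 → laminar flow, so f = 64/Re = 64/806.4 = 0.07936 (the turbulent correlation is not needed).
Darcy-Weisbach: ΔP = f(L/D)(ρV²/2) = 0.07936·(7.68/0.113)·(1260·4.814²/2) = 0.07936·67.96·1.46e+04 = 7.876e+04 Pa.
Q = ṁ/ρ = 60.83/1260 = 0.04828 m³/s.
Pumping power P = QΔP = 0.04828·7.876e+04 = 3802 W = 3.80 kW.

P ≈ 3.80 kW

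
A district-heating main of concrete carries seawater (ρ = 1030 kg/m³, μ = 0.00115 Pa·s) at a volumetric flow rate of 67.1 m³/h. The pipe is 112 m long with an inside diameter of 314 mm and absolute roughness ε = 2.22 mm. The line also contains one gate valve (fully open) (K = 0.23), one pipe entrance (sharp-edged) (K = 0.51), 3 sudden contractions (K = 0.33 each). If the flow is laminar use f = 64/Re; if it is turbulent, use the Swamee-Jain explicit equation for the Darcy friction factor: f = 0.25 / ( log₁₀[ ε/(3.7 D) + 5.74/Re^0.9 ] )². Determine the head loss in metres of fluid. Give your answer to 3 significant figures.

h_f ≈ 0.0422 m

Q = 67.1 m³/h = 67.1/3600 = 0.01864 m³/s.
Cross-sectional area A = πD²/4 = π(0.314)²/4 = 0.07744 m²; mean velocity V = Q/A = 0.01864/0.07744 = 0.2407 m/s.
Reynolds number Re = ρVD/μ = 1030 · 0.2407 · 0.314 / 0.00115 = 6.769e+04.
Re > 4000 → turbulent. Relative roughness ε/D = 0.00222/0.314 = 0.00707. Swamee-Jain: f = 0.25/(log₁₀[0.00707/3.7 + 5.74/6.769e+04^0.9])² = 0.25/(log₁₀[0.00191 + 0.000258])² = 0.25/(-2.664)² = 0.03523.
Total minor-loss coefficient ΣK = 1·0.23 + 1·0.51 + 3·0.33 = 1.73.
ΔP = [f·L/D + ΣK]·(ρV²/2) = [0.03523·112/0.314 + 1.73]·(1030·0.2407²/2) = [12.57 + 1.73]·29.84 = 426.6 Pa.
Head loss h_f = ΔP/(ρg) = 426.6/(1030·9.81) = 0.0422 m.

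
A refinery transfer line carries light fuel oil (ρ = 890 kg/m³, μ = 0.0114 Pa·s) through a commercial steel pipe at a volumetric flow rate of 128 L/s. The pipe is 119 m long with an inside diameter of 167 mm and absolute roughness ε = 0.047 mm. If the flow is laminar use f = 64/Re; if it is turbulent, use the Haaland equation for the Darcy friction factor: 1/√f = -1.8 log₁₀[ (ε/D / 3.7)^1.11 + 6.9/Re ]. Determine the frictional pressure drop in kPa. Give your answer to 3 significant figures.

Q = 128 L/s = 128/1000 = 0.128 m³/s.
Cross-sectional area A = πD²/4 = π(0.167)²/4 = 0.0219 m²; mean velocity V = Q/A = 0.128/0.0219 = 5.844 m/s.
Reynolds number Re = ρVD/μ = 890 · 5.844 · 0.167 / 0.0114 = 7.619e+04.
Re > 4000 → turbulent. Relative roughness ε/D = 4.7e-05/0.167 = 0.000281. Haaland: 1/√f = -1.8 log₁₀[(0.000281/3.7)^1.11 + 6.9/7.619e+04] = -1.8 log₁₀[2.68e-05 + 9.06e-05] = 7.075, so f = 0.01998.
Darcy-Weisbach: ΔP = f(L/D)(ρV²/2) = 0.01998·(119/0.167)·(890·5.844²/2) = 0.01998·712.6·1.52e+04 = 2.163e+05 Pa.
ΔP = 2.163e+05 Pa = 216 kPa.

ΔP ≈ 216 kPa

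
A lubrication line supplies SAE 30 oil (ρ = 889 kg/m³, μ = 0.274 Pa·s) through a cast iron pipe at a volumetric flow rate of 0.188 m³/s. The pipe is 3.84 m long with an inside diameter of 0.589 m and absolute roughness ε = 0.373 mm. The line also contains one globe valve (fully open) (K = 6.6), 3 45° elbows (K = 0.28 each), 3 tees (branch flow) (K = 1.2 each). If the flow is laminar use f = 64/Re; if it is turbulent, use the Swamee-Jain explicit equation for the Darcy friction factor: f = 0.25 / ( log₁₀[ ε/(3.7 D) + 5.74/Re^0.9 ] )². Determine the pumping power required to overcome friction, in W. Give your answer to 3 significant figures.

P ≈ 452 W

Cross-sectional area A = πD²/4 = π(0.589)²/4 = 0.2725 m²; mean velocity V = Q/A = 0.188/0.2725 = 0.69 m/s.
Reynolds number Re = ρVD/μ = 889 · 0.69 · 0.589 / 0.274 = 1319.
Re < 2300 → laminar flow, so f = 64/Re = 64/1319 = 0.04854 (the turbulent correlation is not needed).
Total minor-loss coefficient ΣK = 1·6.6 + 3·0.28 + 3·1.2 = 11.
ΔP = [f·L/D + ΣK]·(ρV²/2) = [0.04854·3.84/0.589 + 11]·(889·0.69²/2) = [0.3164 + 11]·211.6 = 2403 Pa.
Pumping power P = QΔP = 0.188·2403 = 451.8 W = 452 W.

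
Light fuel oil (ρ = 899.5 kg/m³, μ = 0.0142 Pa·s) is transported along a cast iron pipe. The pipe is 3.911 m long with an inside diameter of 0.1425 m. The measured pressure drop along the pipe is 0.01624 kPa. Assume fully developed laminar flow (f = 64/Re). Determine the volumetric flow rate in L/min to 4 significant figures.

Q ≈ 177.6 L/min

For laminar flow, f = 64/Re with Re = ρVD/μ, so Darcy-Weisbach reduces to ΔP = 32μLV/D². Solving for V: V = ΔP·D²/(32μL) = 16.24·(0.1425)²/(32·0.0142·3.911) = 0.1856 m/s.
Check: Re = ρVD/μ = 899.5·0.1856·0.1425/0.0142 = 1675 < 2300, so the laminar assumption holds.
Q = V·A = 0.1856·(π/4·0.1425²) = 0.002959 m³/s = 177.6 L/min.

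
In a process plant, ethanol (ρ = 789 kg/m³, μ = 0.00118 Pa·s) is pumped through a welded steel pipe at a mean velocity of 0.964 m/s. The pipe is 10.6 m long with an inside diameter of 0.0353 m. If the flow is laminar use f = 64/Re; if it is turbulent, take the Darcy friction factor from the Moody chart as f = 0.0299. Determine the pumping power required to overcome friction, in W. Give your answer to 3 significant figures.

Reynolds number Re = ρVD/μ = 789 · 0.964 · 0.0353 / 0.00118 = 2.275e+04.
Re > 4000 → turbulent; use the Moody-chart value f = 0.0299.
Darcy-Weisbach: ΔP = f(L/D)(ρV²/2) = 0.0299·(10.6/0.0353)·(789·0.964²/2) = 0.0299·300.3·366.6 = 3292 Pa.
Q = V·A = 0.964·0.0009787 = 0.0009434 m³/s.
Pumping power P = QΔP = 0.0009434·3292 = 3.105 W = 3.11 W.

P ≈ 3.11 W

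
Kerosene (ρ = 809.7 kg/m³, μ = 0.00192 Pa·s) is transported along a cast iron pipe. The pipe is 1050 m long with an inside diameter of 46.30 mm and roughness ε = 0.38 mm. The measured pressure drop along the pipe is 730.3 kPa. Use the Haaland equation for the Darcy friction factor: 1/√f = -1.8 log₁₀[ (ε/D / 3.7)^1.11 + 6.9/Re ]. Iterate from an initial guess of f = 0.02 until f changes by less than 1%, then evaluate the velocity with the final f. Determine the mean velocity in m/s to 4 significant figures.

Rearranging Darcy-Weisbach: V = √(2·ΔP·D/(f·L·ρ)). With ε/D = 0.00038/0.0463 = 0.00821, iterate starting from f = 0.02:
  f = 0.02 → V = √(2·7.303e+05·0.0463/(0.02·1050·809.7)) = 1.994 m/s; Re = ρVD/μ = 3.894e+04; f → 0.03714
  f = 0.03714 → V = 1.463 m/s; Re = 2.858e+04; f → 0.03768
  f = 0.03768 → V = 1.453 m/s; Re = 2.837e+04; f → 0.03769
Converged (Δf/f < 1%). With the final f = 0.03769: V = √(2·7.303e+05·0.0463/(0.03769·1050·809.7)) = 1.453 m/s.

V ≈ 1.453 m/s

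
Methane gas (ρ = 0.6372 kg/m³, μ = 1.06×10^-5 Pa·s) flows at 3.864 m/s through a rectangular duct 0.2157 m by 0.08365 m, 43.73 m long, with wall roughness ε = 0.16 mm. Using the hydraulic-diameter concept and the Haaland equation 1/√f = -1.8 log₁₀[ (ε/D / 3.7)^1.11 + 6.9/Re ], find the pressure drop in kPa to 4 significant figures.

Hydraulic diameter D_h = 4A/P = 4·(0.2157·0.08365)/(2·(0.2157+0.08365)) = 0.07217/0.5987 = 0.1205 m.
Re = ρVD_h/μ = 0.6372·3.864·0.1205/1.06e-05 = 2.8e+04.
ε/D_h = 0.00016/0.1205 = 0.00133; Haaland gives 1/√f = -1.8 log₁₀[0.00015+0.000246] = 6.124, so f = 0.02667.
ΔP = f(L/D_h)(ρV²/2) = 0.02667·43.73/0.1205·4.757 = 46.02 Pa.
ΔP = 0.04602 kPa.

ΔP ≈ 0.04602 kPa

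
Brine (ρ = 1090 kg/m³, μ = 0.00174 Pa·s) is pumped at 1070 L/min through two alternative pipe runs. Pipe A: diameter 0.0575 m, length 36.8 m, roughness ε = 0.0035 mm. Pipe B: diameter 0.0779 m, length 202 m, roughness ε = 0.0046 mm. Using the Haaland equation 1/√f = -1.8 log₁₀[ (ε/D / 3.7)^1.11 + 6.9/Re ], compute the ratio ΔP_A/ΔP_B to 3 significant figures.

Pipe A: V = Q/A = 0.01783/0.002597 = 6.868 m/s; Re = 2.474e+05; ε/D = 6.09e-05; Haaland → f = 0.01535; ΔP_A = f(L/D)(ρV²/2) = 2.525e+05 Pa.
Pipe B: V = Q/A = 0.01783/0.004766 = 3.742 m/s; Re = 1.826e+05; ε/D = 5.91e-05; Haaland → f = 0.01615; ΔP_B = f(L/D)(ρV²/2) = 3.196e+05 Pa.
ΔP_A/ΔP_B = 2.525e+05/3.196e+05 = 0.790.

ΔP_A/ΔP_B ≈ 0.790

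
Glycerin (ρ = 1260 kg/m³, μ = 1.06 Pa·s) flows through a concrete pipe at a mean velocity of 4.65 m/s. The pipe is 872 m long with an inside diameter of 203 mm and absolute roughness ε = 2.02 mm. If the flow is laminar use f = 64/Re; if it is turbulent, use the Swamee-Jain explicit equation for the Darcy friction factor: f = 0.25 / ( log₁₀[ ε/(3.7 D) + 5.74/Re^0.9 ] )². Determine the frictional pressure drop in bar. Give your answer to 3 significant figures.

Reynolds number Re = ρVD/μ = 1260 · 4.65 · 0.203 / 1.06 = 1122.
Re < 2300 → laminar flow, so f = 64/Re = 64/1122 = 0.05704 (the turbulent correlation is not needed).
Darcy-Weisbach: ΔP = f(L/D)(ρV²/2) = 0.05704·(872/0.203)·(1260·4.65²/2) = 0.05704·4296·1.362e+04 = 3.338e+06 Pa.
ΔP = 3.338e+06 Pa = 33.4 bar.

ΔP ≈ 33.4 bar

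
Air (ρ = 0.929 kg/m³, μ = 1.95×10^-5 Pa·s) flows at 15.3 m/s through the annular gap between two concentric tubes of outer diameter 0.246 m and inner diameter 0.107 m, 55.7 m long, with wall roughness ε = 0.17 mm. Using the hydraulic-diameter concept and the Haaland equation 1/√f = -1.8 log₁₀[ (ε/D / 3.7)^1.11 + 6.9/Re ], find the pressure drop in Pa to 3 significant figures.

ΔP ≈ 989 Pa

Hydraulic diameter D_h = 4A/P = D_o - D_i = 0.246 - 0.107 = 0.139 m.
Re = ρVD_h/μ = 0.929·15.3·0.139/1.95e-05 = 1.013e+05.
ε/D_h = 0.00017/0.139 = 0.00122; Haaland gives 1/√f = -1.8 log₁₀[0.000137+6.81e-05] = 6.639, so f = 0.02269.
ΔP = f(L/D_h)(ρV²/2) = 0.02269·55.7/0.139·108.7 = 988.6 Pa.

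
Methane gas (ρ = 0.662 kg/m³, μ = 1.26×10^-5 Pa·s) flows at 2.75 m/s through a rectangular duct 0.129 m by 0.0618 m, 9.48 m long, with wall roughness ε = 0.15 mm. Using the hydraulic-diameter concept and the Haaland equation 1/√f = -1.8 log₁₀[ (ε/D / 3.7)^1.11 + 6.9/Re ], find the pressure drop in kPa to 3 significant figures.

Hydraulic diameter D_h = 4A/P = 4·(0.129·0.0618)/(2·(0.129+0.0618)) = 0.03189/0.3816 = 0.08357 m.
Re = ρVD_h/μ = 0.662·2.75·0.08357/1.26e-05 = 1.207e+04.
ε/D_h = 0.00015/0.08357 = 0.00179; Haaland gives 1/√f = -1.8 log₁₀[0.00021+0.000571] = 5.593, so f = 0.03197.
ΔP = f(L/D_h)(ρV²/2) = 0.03197·9.48/0.08357·2.503 = 9.077 Pa.
ΔP = 0.00908 kPa.

ΔP ≈ 0.00908 kPa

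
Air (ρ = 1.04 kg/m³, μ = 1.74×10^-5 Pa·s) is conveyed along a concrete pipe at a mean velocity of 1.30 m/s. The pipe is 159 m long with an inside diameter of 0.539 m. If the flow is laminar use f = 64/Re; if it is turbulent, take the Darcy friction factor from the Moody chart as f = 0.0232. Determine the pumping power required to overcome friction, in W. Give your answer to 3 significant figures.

Reynolds number Re = ρVD/μ = 1.04 · 1.3 · 0.539 / 1.74e-05 = 4.188e+04.
Re > 4000 → turbulent; use the Moody-chart value f = 0.0232.
Darcy-Weisbach: ΔP = f(L/D)(ρV²/2) = 0.0232·(159/0.539)·(1.04·1.3²/2) = 0.0232·295·0.8788 = 6.014 Pa.
Q = V·A = 1.3·0.2282 = 0.2966 m³/s.
Pumping power P = QΔP = 0.2966·6.014 = 1.784 W = 1.78 W.

P ≈ 1.78 W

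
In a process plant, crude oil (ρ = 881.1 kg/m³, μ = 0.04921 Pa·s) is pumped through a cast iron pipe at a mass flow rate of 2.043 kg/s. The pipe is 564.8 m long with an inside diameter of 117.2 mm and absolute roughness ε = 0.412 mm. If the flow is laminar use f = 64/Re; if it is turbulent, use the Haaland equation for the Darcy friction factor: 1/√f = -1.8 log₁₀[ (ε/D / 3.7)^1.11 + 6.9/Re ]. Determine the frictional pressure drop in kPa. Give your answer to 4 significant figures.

A = πD²/4 = π(0.1172)²/4 = 0.01079 m²; mean velocity V = ṁ/(ρA) = 2.043/(881.1 · 0.01079) = 0.2149 m/s.
Reynolds number Re = ρVD/μ = 881.1 · 0.2149 · 0.1172 / 0.0492 = 451.
Re < 2300 → laminar flow, so f = 64/Re = 64/451 = 0.1419 (the turbulent correlation is not needed).
Darcy-Weisbach: ΔP = f(L/D)(ρV²/2) = 0.1419·(564.8/0.1172)·(881.1·0.2149²/2) = 0.1419·4819·20.35 = 1.392e+04 Pa.
ΔP = 1.392e+04 Pa = 13.92 kPa.

ΔP ≈ 13.92 kPa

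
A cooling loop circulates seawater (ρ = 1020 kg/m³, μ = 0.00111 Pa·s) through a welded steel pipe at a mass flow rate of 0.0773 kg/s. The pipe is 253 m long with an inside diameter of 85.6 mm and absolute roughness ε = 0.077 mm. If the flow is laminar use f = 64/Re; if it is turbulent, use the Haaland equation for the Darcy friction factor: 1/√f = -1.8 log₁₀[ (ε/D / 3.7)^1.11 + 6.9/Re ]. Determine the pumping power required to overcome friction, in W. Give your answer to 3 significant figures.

A = πD²/4 = π(0.0856)²/4 = 0.005755 m²; mean velocity V = ṁ/(ρA) = 0.0773/(1020 · 0.005755) = 0.01317 m/s.
Reynolds number Re = ρVD/μ = 1020 · 0.01317 · 0.0856 / 0.00111 = 1036.
Re < 2300 → laminar flow, so f = 64/Re = 64/1036 = 0.06179 (the turbulent correlation is not needed).
Darcy-Weisbach: ΔP = f(L/D)(ρV²/2) = 0.06179·(253/0.0856)·(1020·0.01317²/2) = 0.06179·2956·0.08844 = 16.15 Pa.
Q = ṁ/ρ = 0.0773/1020 = 7.578e-05 m³/s.
Pumping power P = QΔP = 7.578e-05·16.15 = 0.001224 W = 0.00122 W.

P ≈ 0.00122 W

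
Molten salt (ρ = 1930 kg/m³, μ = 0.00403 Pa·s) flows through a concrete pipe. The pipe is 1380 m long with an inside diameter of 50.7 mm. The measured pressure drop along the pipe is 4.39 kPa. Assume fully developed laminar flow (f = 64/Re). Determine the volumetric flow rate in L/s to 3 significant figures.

Q ≈ 0.128 L/s

For laminar flow, f = 64/Re with Re = ρVD/μ, so Darcy-Weisbach reduces to ΔP = 32μLV/D². Solving for V: V = ΔP·D²/(32μL) = 4390·(0.0507)²/(32·0.00403·1380) = 0.06341 m/s.
Check: Re = ρVD/μ = 1930·0.06341·0.0507/0.00403 = 1540 < 2300, so the laminar assumption holds.
Q = V·A = 0.06341·(π/4·0.0507²) = 0.000128 m³/s = 0.128 L/s.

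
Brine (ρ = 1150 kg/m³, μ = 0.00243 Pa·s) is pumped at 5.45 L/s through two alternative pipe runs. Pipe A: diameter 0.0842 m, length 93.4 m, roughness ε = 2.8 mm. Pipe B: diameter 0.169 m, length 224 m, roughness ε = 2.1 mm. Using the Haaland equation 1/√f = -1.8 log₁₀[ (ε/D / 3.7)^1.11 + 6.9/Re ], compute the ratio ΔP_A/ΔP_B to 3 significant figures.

Pipe A: V = Q/A = 0.00545/0.005568 = 0.9788 m/s; Re = 3.9e+04; ε/D = 0.0333; Haaland → f = 0.06057; ΔP_A = f(L/D)(ρV²/2) = 3.701e+04 Pa.
Pipe B: V = Q/A = 0.00545/0.02243 = 0.243 m/s; Re = 1.943e+04; ε/D = 0.0124; Haaland → f = 0.04337; ΔP_B = f(L/D)(ρV²/2) = 1951 Pa.
ΔP_A/ΔP_B = 3.701e+04/1951 = 19.0.

ΔP_A/ΔP_B ≈ 19.0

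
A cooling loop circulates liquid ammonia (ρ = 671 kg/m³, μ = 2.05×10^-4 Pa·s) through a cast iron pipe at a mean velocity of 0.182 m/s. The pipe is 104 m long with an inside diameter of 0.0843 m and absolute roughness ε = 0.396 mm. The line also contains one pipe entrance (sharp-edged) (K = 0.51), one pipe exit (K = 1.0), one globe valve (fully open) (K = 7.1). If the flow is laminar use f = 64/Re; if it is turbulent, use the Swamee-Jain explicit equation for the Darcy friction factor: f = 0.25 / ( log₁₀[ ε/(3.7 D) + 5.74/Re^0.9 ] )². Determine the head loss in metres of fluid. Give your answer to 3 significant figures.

h_f ≈ 0.0812 m

Reynolds number Re = ρVD/μ = 671 · 0.182 · 0.0843 / 0.000205 = 5.022e+04.
Re > 4000 → turbulent. Relative roughness ε/D = 0.000396/0.0843 = 0.0047. Swamee-Jain: f = 0.25/(log₁₀[0.0047/3.7 + 5.74/5.022e+04^0.9])² = 0.25/(log₁₀[0.00127 + 0.000337])² = 0.25/(-2.794)² = 0.03203.
Total minor-loss coefficient ΣK = 1·0.51 + 1·1 + 1·7.1 = 8.61.
ΔP = [f·L/D + ΣK]·(ρV²/2) = [0.03203·104/0.0843 + 8.61]·(671·0.182²/2) = [39.51 + 8.61]·11.11 = 534.8 Pa.
Head loss h_f = ΔP/(ρg) = 534.8/(671·9.81) = 0.0812 m.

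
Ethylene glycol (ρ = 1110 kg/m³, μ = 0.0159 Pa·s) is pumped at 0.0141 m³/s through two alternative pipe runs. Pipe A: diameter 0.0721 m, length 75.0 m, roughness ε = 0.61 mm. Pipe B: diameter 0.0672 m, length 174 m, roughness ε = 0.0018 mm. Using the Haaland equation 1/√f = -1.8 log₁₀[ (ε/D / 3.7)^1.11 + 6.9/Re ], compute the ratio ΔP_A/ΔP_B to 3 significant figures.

ΔP_A/ΔP_B ≈ 0.453

Pipe A: V = Q/A = 0.0141/0.004083 = 3.453 m/s; Re = 1.738e+04; ε/D = 0.00846; Haaland → f = 0.03924; ΔP_A = f(L/D)(ρV²/2) = 2.702e+05 Pa.
Pipe B: V = Q/A = 0.0141/0.003547 = 3.975 m/s; Re = 1.865e+04; ε/D = 2.68e-05; Haaland → f = 0.02624; ΔP_B = f(L/D)(ρV²/2) = 5.96e+05 Pa.
ΔP_A/ΔP_B = 2.702e+05/5.96e+05 = 0.453.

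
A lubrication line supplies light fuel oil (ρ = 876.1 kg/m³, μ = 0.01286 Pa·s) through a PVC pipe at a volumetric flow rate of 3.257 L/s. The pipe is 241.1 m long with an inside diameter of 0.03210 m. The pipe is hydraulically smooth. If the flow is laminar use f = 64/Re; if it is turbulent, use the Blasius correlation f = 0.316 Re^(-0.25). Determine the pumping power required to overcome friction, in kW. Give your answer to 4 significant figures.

P ≈ 5.663 kW

Q = 3.257 L/s = 3.257/1000 = 0.003257 m³/s.
Cross-sectional area A = πD²/4 = π(0.0321)²/4 = 0.0008093 m²; mean velocity V = Q/A = 0.003257/0.0008093 = 4.025 m/s.
Reynolds number Re = ρVD/μ = 876.1 · 4.025 · 0.0321 / 0.0129 = 8801.
Re > 4000 → turbulent. Smooth-pipe (Blasius): f = 0.316 Re^(-0.25) = 0.316/(8801)^0.25 = 0.03263.
Darcy-Weisbach: ΔP = f(L/D)(ρV²/2) = 0.03263·(241.1/0.0321)·(876.1·4.025²/2) = 0.03263·7511·7095 = 1.739e+06 Pa.
Pumping power P = QΔP = 0.003257·1.739e+06 = 5662.7 W = 5.663 kW.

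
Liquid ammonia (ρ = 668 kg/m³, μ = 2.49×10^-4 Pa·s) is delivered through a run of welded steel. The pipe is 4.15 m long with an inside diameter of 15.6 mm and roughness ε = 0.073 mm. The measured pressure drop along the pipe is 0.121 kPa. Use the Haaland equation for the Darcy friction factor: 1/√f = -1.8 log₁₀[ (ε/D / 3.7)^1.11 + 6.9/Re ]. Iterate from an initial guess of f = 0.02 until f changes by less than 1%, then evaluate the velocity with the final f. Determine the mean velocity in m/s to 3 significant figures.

Rearranging Darcy-Weisbach: V = √(2·ΔP·D/(f·L·ρ)). With ε/D = 7.3e-05/0.0156 = 0.00468, iterate starting from f = 0.02:
  f = 0.02 → V = √(2·121·0.0156/(0.02·4.15·668)) = 0.2609 m/s; Re = ρVD/μ = 1.092e+04; f → 0.03652
  f = 0.03652 → V = 0.1931 m/s; Re = 8081; f → 0.03839
  f = 0.03839 → V = 0.1883 m/s; Re = 7882; f → 0.03856
Converged (Δf/f < 1%). With the final f = 0.03856: V = √(2·121·0.0156/(0.03856·4.15·668)) = 0.1879 m/s.

V ≈ 0.188 m/s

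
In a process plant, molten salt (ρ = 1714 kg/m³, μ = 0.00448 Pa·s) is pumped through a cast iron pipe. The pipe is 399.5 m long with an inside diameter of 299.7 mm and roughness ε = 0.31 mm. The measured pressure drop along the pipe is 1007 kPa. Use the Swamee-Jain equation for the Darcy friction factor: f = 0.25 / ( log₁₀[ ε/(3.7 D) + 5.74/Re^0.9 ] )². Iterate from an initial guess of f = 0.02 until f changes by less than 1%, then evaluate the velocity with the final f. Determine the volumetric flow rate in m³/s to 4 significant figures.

Rearranging Darcy-Weisbach: V = √(2·ΔP·D/(f·L·ρ)). With ε/D = 0.00031/0.2997 = 0.00103, iterate starting from f = 0.02:
  f = 0.02 → V = √(2·1.007e+06·0.2997/(0.02·399.5·1714)) = 6.639 m/s; Re = ρVD/μ = 7.612e+05; f → 0.02029
  f = 0.02029 → V = 6.592 m/s; Re = 7.558e+05; f → 0.02029
Converged (Δf/f < 1%). With the final f = 0.02029: V = √(2·1.007e+06·0.2997/(0.02029·399.5·1714)) = 6.591 m/s.
Q = V·A = 6.591·(π/4·0.2997²) = 0.465 m³/s = 0.4650 m³/s.

Q ≈ 0.4650 m³/s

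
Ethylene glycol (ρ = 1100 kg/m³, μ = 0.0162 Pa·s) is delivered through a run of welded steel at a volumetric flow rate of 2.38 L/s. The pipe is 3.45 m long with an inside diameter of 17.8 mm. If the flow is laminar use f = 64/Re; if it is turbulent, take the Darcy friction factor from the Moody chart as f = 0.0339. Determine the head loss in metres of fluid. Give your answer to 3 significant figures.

Q = 2.38 L/s = 2.38/1000 = 0.00238 m³/s.
Cross-sectional area A = πD²/4 = π(0.0178)²/4 = 0.0002488 m²; mean velocity V = Q/A = 0.00238/0.0002488 = 9.564 m/s.
Reynolds number Re = ρVD/μ = 1100 · 9.564 · 0.0178 / 0.0162 = 1.156e+04.
Re > 4000 → turbulent; use the Moody-chart value f = 0.0339.
Darcy-Weisbach: ΔP = f(L/D)(ρV²/2) = 0.0339·(3.45/0.0178)·(1100·9.564²/2) = 0.0339·193.8·5.031e+04 = 3.306e+05 Pa.
Head loss h_f = ΔP/(ρg) = 3.306e+05/(1100·9.81) = 30.6 m.

h_f ≈ 30.6 m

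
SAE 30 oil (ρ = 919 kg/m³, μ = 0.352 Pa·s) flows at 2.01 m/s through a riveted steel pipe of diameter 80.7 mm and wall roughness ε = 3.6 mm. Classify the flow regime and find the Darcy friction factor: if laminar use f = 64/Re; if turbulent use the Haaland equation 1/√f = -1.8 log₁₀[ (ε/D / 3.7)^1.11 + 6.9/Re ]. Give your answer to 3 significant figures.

Re = ρVD/μ = 919·2.01·0.0807/0.352 = 423.5.
Re < 2300 → laminar, so f = 64/Re = 0.1511 (roughness is irrelevant in laminar flow).

f ≈ 0.151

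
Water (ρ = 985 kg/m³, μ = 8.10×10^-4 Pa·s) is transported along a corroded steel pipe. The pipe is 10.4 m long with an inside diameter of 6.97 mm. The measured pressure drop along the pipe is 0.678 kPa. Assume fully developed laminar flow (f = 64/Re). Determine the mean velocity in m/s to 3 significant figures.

For laminar flow, f = 64/Re with Re = ρVD/μ, so Darcy-Weisbach reduces to ΔP = 32μLV/D². Solving for V: V = ΔP·D²/(32μL) = 678·(0.00697)²/(32·0.00081·10.4) = 0.1222 m/s.
Check: Re = ρVD/μ = 985·0.1222·0.00697/0.00081 = 1036 < 2300, so the laminar assumption holds.

V ≈ 0.122 m/s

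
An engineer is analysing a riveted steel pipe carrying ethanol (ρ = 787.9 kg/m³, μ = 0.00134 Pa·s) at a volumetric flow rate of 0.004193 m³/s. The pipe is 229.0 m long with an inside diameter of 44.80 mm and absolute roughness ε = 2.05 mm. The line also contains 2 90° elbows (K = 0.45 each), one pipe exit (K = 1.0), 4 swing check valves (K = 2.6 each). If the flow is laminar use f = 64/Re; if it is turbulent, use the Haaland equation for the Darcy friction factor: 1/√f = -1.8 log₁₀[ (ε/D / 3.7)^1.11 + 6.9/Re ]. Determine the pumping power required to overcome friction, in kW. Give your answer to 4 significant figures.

P ≈ 4.278 kW

Cross-sectional area A = πD²/4 = π(0.0448)²/4 = 0.001576 m²; mean velocity V = Q/A = 0.004193/0.001576 = 2.66 m/s.
Reynolds number Re = ρVD/μ = 787.9 · 2.66 · 0.0448 / 0.00134 = 7.007e+04.
Re > 4000 → turbulent. Relative roughness ε/D = 0.00205/0.0448 = 0.0458. Haaland: 1/√f = -1.8 log₁₀[(0.0458/3.7)^1.11 + 6.9/7.007e+04] = -1.8 log₁₀[0.00763 + 9.85e-05] = 3.802, so f = 0.06919.
Total minor-loss coefficient ΣK = 2·0.45 + 1·1 + 4·2.6 = 12.3.
ΔP = [f·L/D + ΣK]·(ρV²/2) = [0.06919·229/0.0448 + 12.3]·(787.9·2.66²/2) = [353.7 + 12.3]·2787 = 1.02e+06 Pa.
Pumping power P = QΔP = 0.004193·1.02e+06 = 4277.5 W = 4.278 kW.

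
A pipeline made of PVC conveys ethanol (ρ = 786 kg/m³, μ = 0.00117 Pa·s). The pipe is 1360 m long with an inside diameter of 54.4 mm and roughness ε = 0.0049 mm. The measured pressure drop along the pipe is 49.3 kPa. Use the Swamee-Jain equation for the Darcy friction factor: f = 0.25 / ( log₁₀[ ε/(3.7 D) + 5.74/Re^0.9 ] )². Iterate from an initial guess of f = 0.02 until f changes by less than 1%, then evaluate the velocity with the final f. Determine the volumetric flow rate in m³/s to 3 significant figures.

Q ≈ 9.89×10^-4 m³/s

Rearranging Darcy-Weisbach: V = √(2·ΔP·D/(f·L·ρ)). With ε/D = 4.9e-06/0.0544 = 9.01e-05, iterate starting from f = 0.02:
  f = 0.02 → V = √(2·4.93e+04·0.0544/(0.02·1360·786)) = 0.5009 m/s; Re = ρVD/μ = 1.831e+04; f → 0.02661
  f = 0.02661 → V = 0.4342 m/s; Re = 1.587e+04; f → 0.02758
  f = 0.02758 → V = 0.4265 m/s; Re = 1.559e+04; f → 0.02771
Converged (Δf/f < 1%). With the final f = 0.02771: V = √(2·4.93e+04·0.0544/(0.02771·1360·786)) = 0.4256 m/s.
Q = V·A = 0.4256·(π/4·0.0544²) = 0.0009891 m³/s = 9.89×10^-4 m³/s.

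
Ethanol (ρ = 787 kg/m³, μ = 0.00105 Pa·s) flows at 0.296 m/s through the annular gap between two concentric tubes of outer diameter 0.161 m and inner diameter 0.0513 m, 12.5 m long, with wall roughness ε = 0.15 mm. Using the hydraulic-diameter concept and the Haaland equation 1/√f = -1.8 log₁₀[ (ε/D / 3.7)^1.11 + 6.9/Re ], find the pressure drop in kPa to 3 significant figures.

Hydraulic diameter D_h = 4A/P = D_o - D_i = 0.161 - 0.0513 = 0.1097 m.
Re = ρVD_h/μ = 787·0.296·0.1097/0.00105 = 2.434e+04.
ε/D_h = 0.00015/0.1097 = 0.00137; Haaland gives 1/√f = -1.8 log₁₀[0.000155+0.000284] = 6.045, so f = 0.02737.
ΔP = f(L/D_h)(ρV²/2) = 0.02737·12.5/0.1097·34.48 = 107.5 Pa.
ΔP = 0.108 kPa.

ΔP ≈ 0.108 kPa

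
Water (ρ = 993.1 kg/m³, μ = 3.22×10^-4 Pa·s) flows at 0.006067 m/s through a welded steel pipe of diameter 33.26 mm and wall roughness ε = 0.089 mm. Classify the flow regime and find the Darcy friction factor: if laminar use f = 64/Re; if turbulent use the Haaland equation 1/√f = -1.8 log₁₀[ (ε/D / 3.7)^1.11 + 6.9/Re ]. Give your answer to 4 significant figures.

Re = ρVD/μ = 993.1·0.006067·0.03326/0.000322 = 622.3.
Re < 2300 → laminar, so f = 64/Re = 0.1028 (roughness is irrelevant in laminar flow).

f ≈ 0.1028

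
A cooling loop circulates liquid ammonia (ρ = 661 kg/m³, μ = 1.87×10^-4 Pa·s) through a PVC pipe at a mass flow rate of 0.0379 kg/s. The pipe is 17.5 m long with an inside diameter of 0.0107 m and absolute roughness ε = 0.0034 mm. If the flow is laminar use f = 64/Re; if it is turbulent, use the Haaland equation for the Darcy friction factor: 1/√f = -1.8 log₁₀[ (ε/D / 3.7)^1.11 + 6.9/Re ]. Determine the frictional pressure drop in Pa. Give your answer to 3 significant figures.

ΔP ≈ 5540 Pa

A = πD²/4 = π(0.0107)²/4 = 8.992e-05 m²; mean velocity V = ṁ/(ρA) = 0.0379/(661 · 8.992e-05) = 0.6376 m/s.
Reynolds number Re = ρVD/μ = 661 · 0.6376 · 0.0107 / 0.000187 = 2.412e+04.
Re > 4000 → turbulent. Relative roughness ε/D = 3.4e-06/0.0107 = 0.000318. Haaland: 1/√f = -1.8 log₁₀[(0.000318/3.7)^1.11 + 6.9/2.412e+04] = -1.8 log₁₀[3.07e-05 + 0.000286] = 6.299, so f = 0.02521.
Darcy-Weisbach: ΔP = f(L/D)(ρV²/2) = 0.02521·(17.5/0.0107)·(661·0.6376²/2) = 0.02521·1636·134.4 = 5540 Pa.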